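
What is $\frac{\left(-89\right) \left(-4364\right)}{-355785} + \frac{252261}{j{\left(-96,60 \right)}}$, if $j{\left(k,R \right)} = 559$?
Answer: $\frac{89533566521}{198883815} \approx 450.18$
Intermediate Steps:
$\frac{\left(-89\right) \left(-4364\right)}{-355785} + \frac{252261}{j{\left(-96,60 \right)}} = \frac{\left(-89\right) \left(-4364\right)}{-355785} + \frac{252261}{559} = 388396 \left(- \frac{1}{355785}\right) + 252261 \cdot \frac{1}{559} = - \frac{388396}{355785} + \frac{252261}{559} = \frac{89533566521}{198883815}$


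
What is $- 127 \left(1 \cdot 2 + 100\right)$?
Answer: $-12954$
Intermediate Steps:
$- 127 \left(1 \cdot 2 + 100\right) = - 127 \left(2 + 100\right) = \left(-127\right) 102 = -12954$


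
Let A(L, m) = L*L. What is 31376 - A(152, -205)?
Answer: 8272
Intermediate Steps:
A(L, m) = L**2
31376 - A(152, -205) = 31376 - 1*152**2 = 31376 - 1*23104 = 31376 - 23104 = 8272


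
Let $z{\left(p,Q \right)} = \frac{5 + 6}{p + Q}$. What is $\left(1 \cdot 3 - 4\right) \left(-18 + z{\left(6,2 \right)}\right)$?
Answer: $\frac{133}{8} \approx 16.625$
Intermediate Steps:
$z{\left(p,Q \right)} = \frac{11}{Q + p}$
$\left(1 \cdot 3 - 4\right) \left(-18 + z{\left(6,2 \right)}\right) = \left(1 \cdot 3 - 4\right) \left(-18 + \frac{11}{2 + 6}\right) = \left(3 - 4\right) \left(-18 + \frac{11}{8}\right) = - (-18 + 11 \cdot \frac{1}{8}) = - (-18 + \frac{11}{8}) = \left(-1\right) \left(- \frac{133}{8}\right) = \frac{133}{8}$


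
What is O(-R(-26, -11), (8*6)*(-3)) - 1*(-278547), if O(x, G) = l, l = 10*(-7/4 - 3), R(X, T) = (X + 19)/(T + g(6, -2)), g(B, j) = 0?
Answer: 556999/2 ≈ 2.7850e+5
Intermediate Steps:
R(X, T) = (19 + X)/T (R(X, T) = (X + 19)/(T + 0) = (19 + X)/T)
l = -95/2 (l = 10*(-7*1/4 - 3) = 10*(-7/4 - 3) = 10*(-19/4) = -95/2 ≈ -47.500)
O(x, G) = -95/2
O(-R(-26, -11), (8*6)*(-3)) - 1*(-278547) = -95/2 - 1*(-278547) = -95/2 + 278547 = 556999/2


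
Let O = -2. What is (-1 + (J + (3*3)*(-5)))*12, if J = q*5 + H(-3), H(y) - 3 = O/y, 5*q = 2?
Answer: -484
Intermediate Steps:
q = ⅖ (q = (⅕)*2 = ⅖ ≈ 0.40000)
H(y) = 3 - 2/y
J = 17/3 (J = (⅖)*5 + (3 - 2/(-3)) = 2 + (3 - 2*(-⅓)) = 2 + (3 + ⅔) = 2 + 11/3 = 17/3 ≈ 5.6667)
(-1 + (J + (3*3)*(-5)))*12 = (-1 + (17/3 + (3*3)*(-5)))*12 = (-1 + (17/3 + 9*(-5)))*12 = (-1 + (17/3 - 45))*12 = (-1 - 118/3)*12 = -121/3*12 = -484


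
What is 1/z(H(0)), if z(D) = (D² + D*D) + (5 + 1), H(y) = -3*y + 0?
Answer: ⅙ ≈ 0.16667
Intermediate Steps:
H(y) = -3*y
z(D) = 6 + 2*D² (z(D) = (D² + D²) + 6 = 2*D² + 6 = 6 + 2*D²)
1/z(H(0)) = 1/(6 + 2*(-3*0)²) = 1/(6 + 2*0²) = 1/(6 + 2*0) = 1/(6 + 0) = 1/6 = ⅙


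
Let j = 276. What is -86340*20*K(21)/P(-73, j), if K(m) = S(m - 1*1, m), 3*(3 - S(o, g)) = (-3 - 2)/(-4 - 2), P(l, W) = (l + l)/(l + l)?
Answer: -14102200/3 ≈ -4.7007e+6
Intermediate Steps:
P(l, W) = 1 (P(l, W) = (2*l)/((2*l)) = (2*l)*(1/(2*l)) = 1)
S(o, g) = 49/18 (S(o, g) = 3 - (-3 - 2)/(3*(-4 - 2)) = 3 - (-5)/(3*(-6)) = 3 - (-5)*(-1)/(3*6) = 3 - 1/3*5/6 = 3 - 5/18 = 49/18)
K(m) = 49/18
-86340*20*K(21)/P(-73, j) = -86340/(1/(20*(49/18))) = -86340/(1/(490/9)) = -86340/(1*(9/490)) = -86340/9/490 = -86340*490/9 = -14102200/3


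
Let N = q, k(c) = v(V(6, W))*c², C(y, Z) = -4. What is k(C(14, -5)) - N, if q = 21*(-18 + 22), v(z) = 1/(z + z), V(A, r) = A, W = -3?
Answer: -248/3 ≈ -82.667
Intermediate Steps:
v(z) = 1/(2*z)
k(c) = c²/12 (k(c) = ((½)/6)*c² = ((½)*(⅙))*c² = c²/12)
q = 84 (q = 21*4 = 84)
N = 84
k(C(14, -5)) - N = (1/12)*(-4)² - 1*84 = (1/12)*16 - 84 = 4/3 - 84 = -248/3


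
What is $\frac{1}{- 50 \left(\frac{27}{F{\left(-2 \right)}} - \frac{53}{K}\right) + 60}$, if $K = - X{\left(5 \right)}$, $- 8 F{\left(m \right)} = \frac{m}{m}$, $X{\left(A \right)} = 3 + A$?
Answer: $\frac{4}{42115} \approx 9.4978 \cdot 10^{-5}$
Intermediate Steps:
$F{\left(m \right)} = - \frac{1}{8}$ ($F{\left(m \right)} = - \frac{m \frac{1}{m}}{8} = \left(- \frac{1}{8}\right) 1 = - \frac{1}{8}$)
$K = -8$ ($K = - (3 + 5) = \left(-1\right) 8 = -8$)
$\frac{1}{- 50 \left(\frac{27}{F{\left(-2 \right)}} - \frac{53}{K}\right) + 60} = \frac{1}{- 50 \left(\frac{27}{- \frac{1}{8}} - \frac{53}{-8}\right) + 60} = \frac{1}{- 50 \left(27 \left(-8\right) - - \frac{53}{8}\right) + 60} = \frac{1}{- 50 \left(-216 + \frac{53}{8}\right) + 60} = \frac{1}{\left(-50\right) \left(- \frac{1675}{8}\right) + 60} = \frac{1}{\frac{41875}{4} + 60} = \frac{1}{\frac{42115}{4}} = \frac{4}{42115}$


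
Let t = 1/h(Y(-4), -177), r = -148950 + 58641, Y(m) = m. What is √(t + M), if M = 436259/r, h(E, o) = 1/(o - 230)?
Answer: I*√3358774314798/90309 ≈ 20.294*I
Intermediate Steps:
r = -90309
h(E, o) = 1/(-230 + o)
t = -407 (t = 1/(1/(-230 - 177)) = 1/(1/(-407)) = 1/(-1/407) = -407)
M = -436259/90309 (M = 436259/(-90309) = 436259*(-1/90309) = -436259/90309 ≈ -4.8307)
√(t + M) = √(-407 - 436259/90309) = √(-37192022/90309) = I*√3358774314798/90309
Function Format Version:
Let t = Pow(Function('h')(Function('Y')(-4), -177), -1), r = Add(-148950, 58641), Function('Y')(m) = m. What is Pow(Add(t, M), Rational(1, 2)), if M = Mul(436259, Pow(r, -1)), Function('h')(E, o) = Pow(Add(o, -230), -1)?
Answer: Mul(Rational(1, 90309), I, Pow(3358774314798, Rational(1, 2))) ≈ Mul(20.294, I)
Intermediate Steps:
r = -90309
Function('h')(E, o) = Pow(Add(-230, o), -1)
t = -407 (t = Pow(Pow(Add(-230, -177), -1), -1) = Pow(Pow(-407, -1), -1) = Pow(Rational(-1, 407), -1) = -407)
M = Rational(-436259, 90309) (M = Mul(436259, Pow(-90309, -1)) = Mul(436259, Rational(-1, 90309)) = Rational(-436259, 90309) ≈ -4.8307)
Pow(Add(t, M), Rational(1, 2)) = Pow(Add(-407, Rational(-436259, 90309)), Rational(1, 2)) = Pow(Rational(-37192022, 90309), Rational(1, 2)) = Mul(Rational(1, 90309), I, Pow(3358774314798, Rational(1, 2)))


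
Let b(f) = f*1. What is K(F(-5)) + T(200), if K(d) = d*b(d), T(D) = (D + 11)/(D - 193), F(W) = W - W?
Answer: 211/7 ≈ 30.143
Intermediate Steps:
b(f) = f
F(W) = 0
T(D) = (11 + D)/(-193 + D)
K(d) = d**2 (K(d) = d*d = d**2)
K(F(-5)) + T(200) = 0**2 + (11 + 200)/(-193 + 200) = 0 + 211/7 = 211/7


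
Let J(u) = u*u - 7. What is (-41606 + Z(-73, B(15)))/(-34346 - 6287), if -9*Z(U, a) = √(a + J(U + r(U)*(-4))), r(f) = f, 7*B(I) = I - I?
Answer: 41606/40633 + √47954/365697 ≈ 1.0245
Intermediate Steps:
B(I) = 0 (B(I) = (I - I)/7 = (⅐)*0 = 0)
J(u) = -7 + u² (J(u) = u² - 7 = -7 + u²)
Z(U, a) = -√(-7 + a + 9*U²)/9 (Z(U, a) = -√(a + (-7 + (U + U*(-4))²))/9 = -√(a + (-7 + (U - 4*U)²))/9 = -√(a + (-7 + (-3*U)²))/9 = -√(a + (-7 + 9*U²))/9 = -√(-7 + a + 9*U²)/9)
(-41606 + Z(-73, B(15)))/(-34346 - 6287) = (-41606 - √(-7 + 0 + 9*(-73)²)/9)/(-34346 - 6287) = (-41606 - √(-7 + 0 + 9*5329)/9)/(-40633) = (-41606 - √(-7 + 0 + 47961)/9)*(-1/40633) = (-41606 - √47954/9)*(-1/40633) = 41606/40633 + √47954/365697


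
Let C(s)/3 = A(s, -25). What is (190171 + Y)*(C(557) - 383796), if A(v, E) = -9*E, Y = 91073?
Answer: -107750482524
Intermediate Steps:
C(s) = 675 (C(s) = 3*(-9*(-25)) = 3*225 = 675)
(190171 + Y)*(C(557) - 383796) = (190171 + 91073)*(675 - 383796) = 281244*(-383121) = -107750482524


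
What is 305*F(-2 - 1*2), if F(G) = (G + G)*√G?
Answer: -4880*I ≈ -4880.0*I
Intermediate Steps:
F(G) = 2*G^(3/2) (F(G) = (2*G)*√G = 2*G^(3/2))
305*F(-2 - 1*2) = 305*(2*(-2 - 1*2)^(3/2)) = 305*(2*(-2 - 2)^(3/2)) = 305*(2*(-4)^(3/2)) = 305*(2*(-8*I)) = 305*(-16*I) = -4880*I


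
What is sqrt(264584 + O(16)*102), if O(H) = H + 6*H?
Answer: 2*sqrt(69002) ≈ 525.36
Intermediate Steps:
O(H) = 7*H
sqrt(264584 + O(16)*102) = sqrt(264584 + (7*16)*102) = sqrt(264584 + 112*102) = sqrt(264584 + 11424) = sqrt(276008) = 2*sqrt(69002)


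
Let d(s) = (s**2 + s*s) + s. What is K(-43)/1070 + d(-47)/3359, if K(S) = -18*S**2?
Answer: -53558634/1797065 ≈ -29.803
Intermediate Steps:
d(s) = s + 2*s**2 (d(s) = (s**2 + s**2) + s = 2*s**2 + s = s + 2*s**2)
K(-43)/1070 + d(-47)/3359 = -18*(-43)**2/1070 - 47*(1 + 2*(-47))/3359 = -18*1849*(1/1070) - 47*(1 - 94)*(1/3359) = -33282*1/1070 - 47*(-93)*(1/3359) = -16641/535 + 4371*(1/3359) = -16641/535 + 4371/3359 = -53558634/1797065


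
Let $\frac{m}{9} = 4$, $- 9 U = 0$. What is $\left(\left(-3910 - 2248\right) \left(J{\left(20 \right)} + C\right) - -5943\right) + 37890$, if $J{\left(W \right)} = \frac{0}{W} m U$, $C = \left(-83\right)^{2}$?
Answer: $-42378629$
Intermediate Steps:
$U = 0$ ($U = \left(- \frac{1}{9}\right) 0 = 0$)
$m = 36$ ($m = 9 \cdot 4 = 36$)
$C = 6889$
$J{\left(W \right)} = 0$ ($J{\left(W \right)} = \frac{0}{W} 36 \cdot 0 = 0 \cdot 36 \cdot 0 = 0 \cdot 0 = 0$)
$\left(\left(-3910 - 2248\right) \left(J{\left(20 \right)} + C\right) - -5943\right) + 37890 = \left(\left(-3910 - 2248\right) \left(0 + 6889\right) - -5943\right) + 37890 = \left(\left(-6158\right) 6889 + 5943\right) + 37890 = \left(-42422462 + 5943\right) + 37890 = -42416519 + 37890 = -42378629$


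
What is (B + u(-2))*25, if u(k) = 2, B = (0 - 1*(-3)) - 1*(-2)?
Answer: 175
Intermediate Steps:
B = 5 (B = (0 + 3) + 2 = 3 + 2 = 5)
(B + u(-2))*25 = (5 + 2)*25 = 7*25 = 175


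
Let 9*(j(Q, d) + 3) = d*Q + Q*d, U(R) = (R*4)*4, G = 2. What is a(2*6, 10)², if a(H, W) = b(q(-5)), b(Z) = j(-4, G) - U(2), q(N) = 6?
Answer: 109561/81 ≈ 1352.6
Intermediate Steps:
U(R) = 16*R (U(R) = (4*R)*4 = 16*R)
j(Q, d) = -3 + 2*Q*d/9 (j(Q, d) = -3 + (d*Q + Q*d)/9 = -3 + (Q*d + Q*d)/9 = -3 + (2*Q*d)/9 = -3 + 2*Q*d/9)
b(Z) = -331/9 (b(Z) = (-3 + (2/9)*(-4)*2) - 16*2 = (-3 - 16/9) - 1*32 = -43/9 - 32 = -331/9)
a(H, W) = -331/9
a(2*6, 10)² = (-331/9)² = 109561/81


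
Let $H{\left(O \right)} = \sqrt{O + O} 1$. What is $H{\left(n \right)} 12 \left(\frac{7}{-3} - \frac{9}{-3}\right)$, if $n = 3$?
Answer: $8 \sqrt{6} \approx 19.596$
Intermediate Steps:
$H{\left(O \right)} = \sqrt{2} \sqrt{O}$ ($H{\left(O \right)} = \sqrt{2 O} 1 = \sqrt{2} \sqrt{O} 1 = \sqrt{2} \sqrt{O}$)
$H{\left(n \right)} 12 \left(\frac{7}{-3} - \frac{9}{-3}\right) = \sqrt{2} \sqrt{3} \cdot 12 \left(\frac{7}{-3} - \frac{9}{-3}\right) = \sqrt{6} \cdot 12 \left(7 \left(- \frac{1}{3}\right) - -3\right) = 12 \sqrt{6} \left(- \frac{7}{3} + 3\right) = 12 \sqrt{6} \cdot \frac{2}{3} = 8 \sqrt{6}$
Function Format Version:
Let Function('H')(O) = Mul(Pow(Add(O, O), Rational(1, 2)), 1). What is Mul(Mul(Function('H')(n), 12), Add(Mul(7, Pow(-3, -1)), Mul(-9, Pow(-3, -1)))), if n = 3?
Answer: Mul(8, Pow(6, Rational(1, 2))) ≈ 19.596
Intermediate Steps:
Function('H')(O) = Mul(Pow(2, Rational(1, 2)), Pow(O, Rational(1, 2))) (Function('H')(O) = Mul(Pow(Mul(2, O), Rational(1, 2)), 1) = Mul(Mul(Pow(2, Rational(1, 2)), Pow(O, Rational(1, 2))), 1) = Mul(Pow(2, Rational(1, 2)), Pow(O, Rational(1, 2))))
Mul(Mul(Function('H')(n), 12), Add(Mul(7, Pow(-3, -1)), Mul(-9, Pow(-3, -1)))) = Mul(Mul(Mul(Pow(2, Rational(1, 2)), Pow(3, Rational(1, 2))), 12), Add(Mul(7, Pow(-3, -1)), Mul(-9, Pow(-3, -1)))) = Mul(Mul(Pow(6, Rational(1, 2)), 12), Add(Mul(7, Rational(-1, 3)), Mul(-9, Rational(-1, 3)))) = Mul(Mul(12, Pow(6, Rational(1, 2))), Add(Rational(-7, 3), 3)) = Mul(Mul(12, Pow(6, Rational(1, 2))), Rational(2, 3)) = Mul(8, Pow(6, Rational(1, 2)))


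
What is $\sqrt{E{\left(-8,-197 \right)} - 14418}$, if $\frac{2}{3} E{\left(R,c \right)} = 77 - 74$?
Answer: $\frac{3 i \sqrt{6406}}{2} \approx 120.06 i$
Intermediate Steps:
$E{\left(R,c \right)} = \frac{9}{2}$ ($E{\left(R,c \right)} = \frac{3 \left(77 - 74\right)}{2} = \frac{3}{2} \cdot 3 = \frac{9}{2}$)
$\sqrt{E{\left(-8,-197 \right)} - 14418} = \sqrt{\frac{9}{2} - 14418} = \sqrt{- \frac{28827}{2}} = \frac{3 i \sqrt{6406}}{2}$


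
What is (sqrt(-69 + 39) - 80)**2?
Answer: (80 - I*sqrt(30))**2 ≈ 6370.0 - 876.36*I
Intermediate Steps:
(sqrt(-69 + 39) - 80)**2 = (sqrt(-30) - 80)**2 = (I*sqrt(30) - 80)**2 = (-80 + I*sqrt(30))**2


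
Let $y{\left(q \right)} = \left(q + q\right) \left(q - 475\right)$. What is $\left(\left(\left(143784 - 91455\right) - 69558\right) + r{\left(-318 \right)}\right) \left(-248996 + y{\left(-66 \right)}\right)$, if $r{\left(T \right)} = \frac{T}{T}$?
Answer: $3059417152$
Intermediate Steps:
$y{\left(q \right)} = 2 q \left(-475 + q\right)$
$r{\left(T \right)} = 1$
$\left(\left(\left(143784 - 91455\right) - 69558\right) + r{\left(-318 \right)}\right) \left(-248996 + y{\left(-66 \right)}\right) = \left(\left(\left(143784 - 91455\right) - 69558\right) + 1\right) \left(-248996 + 2 \left(-66\right) \left(-475 - 66\right)\right) = \left(\left(52329 - 69558\right) + 1\right) \left(-248996 + 2 \left(-66\right) \left(-541\right)\right) = \left(-17229 + 1\right) \left(-248996 + 71412\right) = \left(-17228\right) \left(-177584\right) = 3059417152$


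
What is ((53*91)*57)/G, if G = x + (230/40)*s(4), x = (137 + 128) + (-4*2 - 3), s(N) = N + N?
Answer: 91637/100 ≈ 916.37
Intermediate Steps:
s(N) = 2*N
x = 254 (x = 265 + (-8 - 3) = 265 - 11 = 254)
G = 300 (G = 254 + (230/40)*(2*4) = 254 + (230*(1/40))*8 = 254 + (23/4)*8 = 254 + 46 = 300)
((53*91)*57)/G = ((53*91)*57)/300 = (4823*57)*(1/300) = 274911*(1/300) = 91637/100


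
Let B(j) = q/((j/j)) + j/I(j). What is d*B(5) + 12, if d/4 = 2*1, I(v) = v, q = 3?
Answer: 44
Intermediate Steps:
d = 8 (d = 4*(2*1) = 4*2 = 8)
B(j) = 4 (B(j) = 3/((j/j)) + j/j = 3/1 + 1 = 3*1 + 1 = 3 + 1 = 4)
d*B(5) + 12 = 8*4 + 12 = 32 + 12 = 44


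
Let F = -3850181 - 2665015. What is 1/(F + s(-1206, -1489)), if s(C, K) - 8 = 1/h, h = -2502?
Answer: -2502/16301000377 ≈ -1.5349e-7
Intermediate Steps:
F = -6515196
s(C, K) = 20015/2502 (s(C, K) = 8 + 1/(-2502) = 8 - 1/2502 = 20015/2502)
1/(F + s(-1206, -1489)) = 1/(-6515196 + 20015/2502) = 1/(-16301000377/2502) = -2502/16301000377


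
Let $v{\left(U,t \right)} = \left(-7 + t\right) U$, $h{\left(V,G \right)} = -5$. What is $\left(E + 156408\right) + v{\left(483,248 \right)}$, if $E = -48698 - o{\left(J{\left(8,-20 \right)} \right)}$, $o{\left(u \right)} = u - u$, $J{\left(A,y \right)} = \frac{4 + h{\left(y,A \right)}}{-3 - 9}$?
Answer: $224113$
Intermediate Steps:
$J{\left(A,y \right)} = \frac{1}{12}$ ($J{\left(A,y \right)} = \frac{4 - 5}{-3 - 9} = - \frac{1}{-12} = \left(-1\right) \left(- \frac{1}{12}\right) = \frac{1}{12}$)
$o{\left(u \right)} = 0$
$v{\left(U,t \right)} = U \left(-7 + t\right)$
$E = -48698$ ($E = -48698 - 0 = -48698 + 0 = -48698$)
$\left(E + 156408\right) + v{\left(483,248 \right)} = \left(-48698 + 156408\right) + 483 \left(-7 + 248\right) = 107710 + 483 \cdot 241 = 107710 + 116403 = 224113$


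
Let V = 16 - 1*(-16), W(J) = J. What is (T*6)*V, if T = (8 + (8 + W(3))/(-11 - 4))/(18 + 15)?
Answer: 6976/165 ≈ 42.279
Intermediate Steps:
V = 32 (V = 16 + 16 = 32)
T = 109/495 (T = (8 + (8 + 3)/(-11 - 4))/(18 + 15) = (8 + 11/(-15))/33 = (8 + 11*(-1/15))*(1/33) = (8 - 11/15)*(1/33) = (109/15)*(1/33) = 109/495 ≈ 0.22020)
(T*6)*V = ((109/495)*6)*32 = (218/165)*32 = 6976/165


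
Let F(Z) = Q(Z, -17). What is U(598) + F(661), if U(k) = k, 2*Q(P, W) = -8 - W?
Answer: 1205/2 ≈ 602.50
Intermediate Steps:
Q(P, W) = -4 - W/2 (Q(P, W) = (-8 - W)/2 = -4 - W/2)
F(Z) = 9/2 (F(Z) = -4 - 1/2*(-17) = -4 + 17/2 = 9/2)
U(598) + F(661) = 598 + 9/2 = 1205/2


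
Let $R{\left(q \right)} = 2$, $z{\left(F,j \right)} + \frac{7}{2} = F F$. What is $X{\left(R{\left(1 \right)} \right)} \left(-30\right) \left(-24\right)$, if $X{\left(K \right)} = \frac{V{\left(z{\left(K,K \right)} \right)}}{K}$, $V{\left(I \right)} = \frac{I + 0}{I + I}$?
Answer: $180$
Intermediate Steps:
$z{\left(F,j \right)} = - \frac{7}{2} + F^{2}$ ($z{\left(F,j \right)} = - \frac{7}{2} + F F = - \frac{7}{2} + F^{2}$)
$V{\left(I \right)} = \frac{1}{2}$ ($V{\left(I \right)} = \frac{I}{2 I} = I \frac{1}{2 I} = \frac{1}{2}$)
$X{\left(K \right)} = \frac{1}{2 K}$
$X{\left(R{\left(1 \right)} \right)} \left(-30\right) \left(-24\right) = \frac{1}{2 \cdot 2} \left(-30\right) \left(-24\right) = \frac{1}{2} \cdot \frac{1}{2} \left(-30\right) \left(-24\right) = \frac{1}{4} \left(-30\right) \left(-24\right) = \left(- \frac{15}{2}\right) \left(-24\right) = 180$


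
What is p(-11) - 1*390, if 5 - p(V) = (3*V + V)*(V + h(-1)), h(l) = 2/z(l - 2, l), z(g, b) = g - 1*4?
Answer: -6171/7 ≈ -881.57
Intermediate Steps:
z(g, b) = -4 + g (z(g, b) = g - 4 = -4 + g)
h(l) = 2/(-6 + l) (h(l) = 2/(-4 + (l - 2)) = 2/(-4 + (-2 + l)) = 2/(-6 + l))
p(V) = 5 - 4*V*(-2/7 + V) (p(V) = 5 - (3*V + V)*(V + 2/(-6 - 1)) = 5 - 4*V*(V + 2/(-7)) = 5 - 4*V*(V + 2*(-⅐)) = 5 - 4*V*(V - 2/7) = 5 - 4*V*(-2/7 + V))
p(-11) - 1*390 = (5 - 4*(-11)² + (8/7)*(-11)) - 1*390 = (5 - 4*121 - 88/7) - 390 = (5 - 484 - 88/7) - 390 = -3441/7 - 390 = -6171/7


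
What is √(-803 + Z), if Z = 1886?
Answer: 19*√3 ≈ 32.909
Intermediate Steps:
√(-803 + Z) = √(-803 + 1886) = √1083 = 19*√3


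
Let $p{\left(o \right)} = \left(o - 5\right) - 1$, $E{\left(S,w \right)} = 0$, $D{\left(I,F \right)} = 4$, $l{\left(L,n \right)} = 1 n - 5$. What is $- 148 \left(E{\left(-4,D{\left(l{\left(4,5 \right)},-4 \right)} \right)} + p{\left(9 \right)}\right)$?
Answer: $-444$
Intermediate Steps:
$l{\left(L,n \right)} = -5 + n$ ($l{\left(L,n \right)} = n - 5 = -5 + n$)
$p{\left(o \right)} = -6 + o$ ($p{\left(o \right)} = \left(-5 + o\right) - 1 = -6 + o$)
$- 148 \left(E{\left(-4,D{\left(l{\left(4,5 \right)},-4 \right)} \right)} + p{\left(9 \right)}\right) = - 148 \left(0 + \left(-6 + 9\right)\right) = - 148 \left(0 + 3\right) = \left(-148\right) 3 = -444$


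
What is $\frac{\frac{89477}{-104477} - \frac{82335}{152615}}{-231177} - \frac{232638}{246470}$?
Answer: $- \frac{12250177326718191289}{12978621383291116035} \approx -0.94387$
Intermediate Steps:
$\frac{\frac{89477}{-104477} - \frac{82335}{152615}}{-231177} - \frac{232638}{246470} = \left(89477 \left(- \frac{1}{104477}\right) - \frac{16467}{30523}\right) \left(- \frac{1}{231177}\right) - \frac{16617}{17605} = \left(- \frac{89477}{104477} - \frac{16467}{30523}\right) \left(- \frac{1}{231177}\right) - \frac{16617}{17605} = \left(- \frac{4451529230}{3188951471}\right) \left(- \frac{1}{231177}\right) - \frac{16617}{17605} = \frac{4451529230}{737212234211367} - \frac{16617}{17605} = - \frac{12250177326718191289}{12978621383291116035}$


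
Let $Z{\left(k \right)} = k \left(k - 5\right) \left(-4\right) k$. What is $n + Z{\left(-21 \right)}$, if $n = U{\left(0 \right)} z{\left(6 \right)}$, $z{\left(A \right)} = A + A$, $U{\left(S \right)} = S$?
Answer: $45864$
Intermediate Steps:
$z{\left(A \right)} = 2 A$
$n = 0$ ($n = 0 \cdot 2 \cdot 6 = 0 \cdot 12 = 0$)
$Z{\left(k \right)} = - 4 k^{2} \left(-5 + k\right)$ ($Z{\left(k \right)} = k \left(-5 + k\right) \left(-4\right) k = - 4 k \left(-5 + k\right) k = - 4 k^{2} \left(-5 + k\right)$)
$n + Z{\left(-21 \right)} = 0 + 4 \left(-21\right)^{2} \left(5 - -21\right) = 0 + 4 \cdot 441 \left(5 + 21\right) = 0 + 4 \cdot 441 \cdot 26 = 0 + 45864 = 45864$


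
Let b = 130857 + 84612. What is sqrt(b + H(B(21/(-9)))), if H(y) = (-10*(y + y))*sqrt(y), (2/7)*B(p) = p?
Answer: sqrt(1939221 + 1715*I*sqrt(6))/3 ≈ 464.19 + 0.50278*I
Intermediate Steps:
B(p) = 7*p/2
H(y) = -20*y**(3/2) (H(y) = (-20*y)*sqrt(y) = -20*y**(3/2))
b = 215469
sqrt(b + H(B(21/(-9)))) = sqrt(215469 - 20*7*sqrt(14)*(21*sqrt(21)*(-I/27))/4) = sqrt(215469 - 20*7*sqrt(14)*(-7*I*sqrt(21)/9)/4) = sqrt(215469 - 20*(-343*I*sqrt(6)/36)) = sqrt(215469 - (-1715)*I*sqrt(6)/9) = sqrt(215469 + 1715*I*sqrt(6)/9)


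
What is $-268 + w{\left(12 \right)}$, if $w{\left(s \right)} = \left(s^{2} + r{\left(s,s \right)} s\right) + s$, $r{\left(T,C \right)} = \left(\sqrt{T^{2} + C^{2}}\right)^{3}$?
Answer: $-112 + 41472 \sqrt{2} \approx 58538.0$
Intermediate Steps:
$r{\left(T,C \right)} = \left(C^{2} + T^{2}\right)^{\frac{3}{2}}$ ($r{\left(T,C \right)} = \left(\sqrt{C^{2} + T^{2}}\right)^{3} = \left(C^{2} + T^{2}\right)^{\frac{3}{2}}$)
$w{\left(s \right)} = s + s^{2} + 2 s \sqrt{2} \left(s^{2}\right)^{\frac{3}{2}}$ ($w{\left(s \right)} = \left(s^{2} + \left(s^{2} + s^{2}\right)^{\frac{3}{2}} s\right) + s = \left(s^{2} + \left(2 s^{2}\right)^{\frac{3}{2}} s\right) + s = \left(s^{2} + 2 \sqrt{2} \left(s^{2}\right)^{\frac{3}{2}} s\right) + s = \left(s^{2} + 2 s \sqrt{2} \left(s^{2}\right)^{\frac{3}{2}}\right) + s = s + s^{2} + 2 s \sqrt{2} \left(s^{2}\right)^{\frac{3}{2}}$)
$-268 + w{\left(12 \right)} = -268 + 12 \left(1 + 12 + 2 \sqrt{2} \left(12^{2}\right)^{\frac{3}{2}}\right) = -268 + 12 \left(1 + 12 + 2 \sqrt{2} \cdot 144^{\frac{3}{2}}\right) = -268 + 12 \left(1 + 12 + 2 \sqrt{2} \cdot 1728\right) = -268 + 12 \left(1 + 12 + 3456 \sqrt{2}\right) = -268 + 12 \left(13 + 3456 \sqrt{2}\right) = -268 + \left(156 + 41472 \sqrt{2}\right) = -112 + 41472 \sqrt{2}$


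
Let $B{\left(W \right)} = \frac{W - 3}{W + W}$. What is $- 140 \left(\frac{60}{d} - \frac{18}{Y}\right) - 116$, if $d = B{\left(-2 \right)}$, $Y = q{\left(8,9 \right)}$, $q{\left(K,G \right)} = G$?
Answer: $-6556$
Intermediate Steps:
$Y = 9$
$B{\left(W \right)} = \frac{-3 + W}{2 W}$
$d = \frac{5}{4}$ ($d = \frac{-3 - 2}{2 \left(-2\right)} = \frac{1}{2} \left(- \frac{1}{2}\right) \left(-5\right) = \frac{5}{4} \approx 1.25$)
$- 140 \left(\frac{60}{d} - \frac{18}{Y}\right) - 116 = - 140 \left(\frac{60}{\frac{5}{4}} - \frac{18}{9}\right) - 116 = - 140 \left(60 \cdot \frac{4}{5} - 2\right) - 116 = - 140 \left(48 - 2\right) - 116 = \left(-140\right) 46 - 116 = -6440 - 116 = -6556$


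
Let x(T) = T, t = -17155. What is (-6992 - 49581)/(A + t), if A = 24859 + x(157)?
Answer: -56573/7861 ≈ -7.1967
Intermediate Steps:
A = 25016 (A = 24859 + 157 = 25016)
(-6992 - 49581)/(A + t) = (-6992 - 49581)/(25016 - 17155) = -56573/7861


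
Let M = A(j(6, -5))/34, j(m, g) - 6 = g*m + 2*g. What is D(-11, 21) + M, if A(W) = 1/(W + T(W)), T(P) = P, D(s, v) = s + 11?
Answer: -1/2312 ≈ -0.00043253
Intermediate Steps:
D(s, v) = 11 + s
j(m, g) = 6 + 2*g + g*m (j(m, g) = 6 + (g*m + 2*g) = 6 + (2*g + g*m) = 6 + 2*g + g*m)
A(W) = 1/(2*W) (A(W) = 1/(W + W) = 1/(2*W))
M = -1/2312 (M = (1/(2*(6 + 2*(-5) - 5*6)))/34 = (1/(2*(6 - 10 - 30)))*(1/34) = ((½)/(-34))*(1/34) = ((½)*(-1/34))*(1/34) = -1/68*1/34 = -1/2312 ≈ -0.00043253)
D(-11, 21) + M = (11 - 11) - 1/2312 = 0 - 1/2312 = -1/2312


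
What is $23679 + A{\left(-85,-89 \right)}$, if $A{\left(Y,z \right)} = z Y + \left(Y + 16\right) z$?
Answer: $37385$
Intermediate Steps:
$A{\left(Y,z \right)} = Y z + z \left(16 + Y\right)$ ($A{\left(Y,z \right)} = Y z + \left(16 + Y\right) z = Y z + z \left(16 + Y\right)$)
$23679 + A{\left(-85,-89 \right)} = 23679 + 2 \left(-89\right) \left(8 - 85\right) = 23679 + 2 \left(-89\right) \left(-77\right) = 23679 + 13706 = 37385$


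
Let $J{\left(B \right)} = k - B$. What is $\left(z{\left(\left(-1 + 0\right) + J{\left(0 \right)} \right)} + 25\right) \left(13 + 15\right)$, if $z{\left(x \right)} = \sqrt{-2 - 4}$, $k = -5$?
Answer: $700 + 28 i \sqrt{6} \approx 700.0 + 68.586 i$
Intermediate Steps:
$J{\left(B \right)} = -5 - B$
$z{\left(x \right)} = i \sqrt{6}$ ($z{\left(x \right)} = \sqrt{-6} = i \sqrt{6}$)
$\left(z{\left(\left(-1 + 0\right) + J{\left(0 \right)} \right)} + 25\right) \left(13 + 15\right) = \left(i \sqrt{6} + 25\right) \left(13 + 15\right) = \left(25 + i \sqrt{6}\right) 28 = 700 + 28 i \sqrt{6}$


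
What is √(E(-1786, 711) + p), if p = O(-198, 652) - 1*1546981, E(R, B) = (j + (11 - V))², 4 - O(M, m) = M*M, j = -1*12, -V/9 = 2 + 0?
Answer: 2*I*√396473 ≈ 1259.3*I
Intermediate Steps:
V = -18 (V = -9*(2 + 0) = -9*2 = -18)
j = -12
O(M, m) = 4 - M² (O(M, m) = 4 - M*M = 4 - M²)
E(R, B) = 289 (E(R, B) = (-12 + (11 - 1*(-18)))² = (-12 + (11 + 18))² = (-12 + 29)² = 17² = 289)
p = -1586181 (p = (4 - 1*(-198)²) - 1*1546981 = (4 - 1*39204) - 1546981 = (4 - 39204) - 1546981 = -39200 - 1546981 = -1586181)
√(E(-1786, 711) + p) = √(289 - 1586181) = √(-1585892) = 2*I*√396473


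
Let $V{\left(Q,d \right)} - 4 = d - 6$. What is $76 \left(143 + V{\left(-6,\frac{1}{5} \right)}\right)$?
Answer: $\frac{53656}{5} \approx 10731.0$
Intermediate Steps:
$V{\left(Q,d \right)} = -2 + d$ ($V{\left(Q,d \right)} = 4 + \left(d - 6\right) = 4 + \left(-6 + d\right) = -2 + d$)
$76 \left(143 + V{\left(-6,\frac{1}{5} \right)}\right) = 76 \left(143 - \left(2 - \frac{1}{5}\right)\right) = 76 \left(143 + \left(-2 + \frac{1}{5}\right)\right) = 76 \left(143 - \frac{9}{5}\right) = 76 \cdot \frac{706}{5} = \frac{53656}{5}$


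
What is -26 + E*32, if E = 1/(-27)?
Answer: -734/27 ≈ -27.185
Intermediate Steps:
E = -1/27 ≈ -0.037037
-26 + E*32 = -26 - 1/27*32 = -26 - 32/27 = -734/27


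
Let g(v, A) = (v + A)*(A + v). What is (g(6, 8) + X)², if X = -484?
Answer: 82944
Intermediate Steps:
g(v, A) = (A + v)² (g(v, A) = (A + v)*(A + v) = (A + v)²)
(g(6, 8) + X)² = ((8 + 6)² - 484)² = (14² - 484)² = (196 - 484)² = (-288)² = 82944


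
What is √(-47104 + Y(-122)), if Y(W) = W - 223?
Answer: I*√47449 ≈ 217.83*I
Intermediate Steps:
Y(W) = -223 + W
√(-47104 + Y(-122)) = √(-47104 + (-223 - 122)) = √(-47104 - 345) = √(-47449) = I*√47449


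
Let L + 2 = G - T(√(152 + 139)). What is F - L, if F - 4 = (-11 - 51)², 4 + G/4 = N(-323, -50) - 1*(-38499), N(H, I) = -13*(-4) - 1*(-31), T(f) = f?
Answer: -150462 + √291 ≈ -1.5045e+5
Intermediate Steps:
N(H, I) = 83 (N(H, I) = 52 + 31 = 83)
G = 154312 (G = -16 + 4*(83 - 1*(-38499)) = -16 + 4*(83 + 38499) = -16 + 4*38582 = -16 + 154328 = 154312)
F = 3848 (F = 4 + (-11 - 51)² = 4 + (-62)² = 4 + 3844 = 3848)
L = 154310 - √291 (L = -2 + (154312 - √(152 + 139)) = -2 + (154312 - √291) = 154310 - √291 ≈ 1.5429e+5)
F - L = 3848 - (154310 - √291) = 3848 + (-154310 + √291) = -150462 + √291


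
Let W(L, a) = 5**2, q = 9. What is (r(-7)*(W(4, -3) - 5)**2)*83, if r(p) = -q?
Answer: -298800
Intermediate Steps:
W(L, a) = 25
r(p) = -9 (r(p) = -1*9 = -9)
(r(-7)*(W(4, -3) - 5)**2)*83 = -9*(25 - 5)**2*83 = -9*20**2*83 = -9*400*83 = -3600*83 = -298800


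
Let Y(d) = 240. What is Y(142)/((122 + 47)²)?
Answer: 240/28561 ≈ 0.0084031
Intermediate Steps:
Y(142)/((122 + 47)²) = 240/((122 + 47)²) = 240/(169²) = 240/28561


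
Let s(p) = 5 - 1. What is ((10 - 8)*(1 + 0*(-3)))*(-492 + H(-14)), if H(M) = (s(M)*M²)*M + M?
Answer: -22964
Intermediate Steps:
s(p) = 4
H(M) = M + 4*M³ (H(M) = (4*M²)*M + M = 4*M³ + M = M + 4*M³)
((10 - 8)*(1 + 0*(-3)))*(-492 + H(-14)) = ((10 - 8)*(1 + 0*(-3)))*(-492 + (-14 + 4*(-14)³)) = (2*(1 + 0))*(-492 + (-14 + 4*(-2744))) = (2*1)*(-492 + (-14 - 10976)) = 2*(-492 - 10990) = 2*(-11482) = -22964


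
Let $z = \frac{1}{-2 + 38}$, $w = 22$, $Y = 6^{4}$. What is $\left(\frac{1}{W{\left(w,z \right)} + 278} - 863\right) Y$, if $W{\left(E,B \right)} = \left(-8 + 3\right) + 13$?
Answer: $- \frac{159937416}{143} \approx -1.1184 \cdot 10^{6}$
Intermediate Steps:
$Y = 1296$
$z = \frac{1}{36} \approx 0.027778$
$W{\left(E,B \right)} = 8$ ($W{\left(E,B \right)} = -5 + 13 = 8$)
$\left(\frac{1}{W{\left(w,z \right)} + 278} - 863\right) Y = \left(\frac{1}{8 + 278} - 863\right) 1296 = \left(\frac{1}{286} - 863\right) 1296 = \left(- \frac{246817}{286}\right) 1296 = - \frac{159937416}{143}$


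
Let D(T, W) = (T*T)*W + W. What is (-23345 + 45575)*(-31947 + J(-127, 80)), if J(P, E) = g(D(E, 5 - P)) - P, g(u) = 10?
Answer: -707136300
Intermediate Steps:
D(T, W) = W + W*T² (D(T, W) = T²*W + W = W*T² + W = W + W*T²)
J(P, E) = 10 - P
(-23345 + 45575)*(-31947 + J(-127, 80)) = (-23345 + 45575)*(-31947 + (10 - 1*(-127))) = 22230*(-31947 + (10 + 127)) = 22230*(-31947 + 137) = 22230*(-31810) = -707136300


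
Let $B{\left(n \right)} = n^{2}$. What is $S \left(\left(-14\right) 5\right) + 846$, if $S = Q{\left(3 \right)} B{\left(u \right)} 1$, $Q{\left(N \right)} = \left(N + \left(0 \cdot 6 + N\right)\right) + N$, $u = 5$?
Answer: $-14904$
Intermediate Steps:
$Q{\left(N \right)} = 3 N$ ($Q{\left(N \right)} = \left(N + \left(0 + N\right)\right) + N = \left(N + N\right) + N = 2 N + N = 3 N$)
$S = 225$ ($S = 3 \cdot 3 \cdot 5^{2} \cdot 1 = 9 \cdot 25 \cdot 1 = 9 \cdot 25 = 225$)
$S \left(\left(-14\right) 5\right) + 846 = 225 \left(\left(-14\right) 5\right) + 846 = 225 \left(-70\right) + 846 = -15750 + 846 = -14904$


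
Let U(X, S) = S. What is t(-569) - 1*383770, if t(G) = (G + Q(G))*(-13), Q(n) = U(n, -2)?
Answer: -376347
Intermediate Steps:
Q(n) = -2
t(G) = 26 - 13*G (t(G) = (G - 2)*(-13) = (-2 + G)*(-13) = 26 - 13*G)
t(-569) - 1*383770 = (26 - 13*(-569)) - 1*383770 = (26 + 7397) - 383770 = 7423 - 383770 = -376347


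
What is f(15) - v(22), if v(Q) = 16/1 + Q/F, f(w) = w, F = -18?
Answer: 2/9 ≈ 0.22222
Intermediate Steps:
v(Q) = 16 - Q/18 (v(Q) = 16/1 + Q/(-18) = 16*1 + Q*(-1/18) = 16 - Q/18)
f(15) - v(22) = 15 - (16 - 1/18*22) = 15 - (16 - 11/9) = 15 - 1*133/9 = 15 - 133/9 = 2/9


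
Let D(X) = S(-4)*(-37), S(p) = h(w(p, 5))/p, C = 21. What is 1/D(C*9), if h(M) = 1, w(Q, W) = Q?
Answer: 4/37 ≈ 0.10811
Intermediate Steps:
S(p) = 1/p
D(X) = 37/4 (D(X) = -37/(-4) = -¼*(-37) = 37/4)
1/D(C*9) = 1/(37/4) = 4/37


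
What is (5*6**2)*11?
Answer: 1980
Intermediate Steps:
(5*6**2)*11 = (5*36)*11 = 180*11 = 1980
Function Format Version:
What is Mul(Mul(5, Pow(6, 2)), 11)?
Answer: 1980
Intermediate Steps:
Mul(Mul(5, Pow(6, 2)), 11) = Mul(Mul(5, 36), 11) = Mul(180, 11) = 1980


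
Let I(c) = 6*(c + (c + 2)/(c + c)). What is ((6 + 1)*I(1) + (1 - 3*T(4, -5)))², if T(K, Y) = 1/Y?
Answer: 284089/25 ≈ 11364.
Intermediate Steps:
I(c) = 6*c + 3*(2 + c)/c (I(c) = 6*(c + (2 + c)/((2*c))) = 6*(c + (2 + c)*(1/(2*c))) = 6*(c + (2 + c)/(2*c)) = 6*c + 3*(2 + c)/c)
((6 + 1)*I(1) + (1 - 3*T(4, -5)))² = ((6 + 1)*(3 + 6*1 + 6/1) + (1 - 3/(-5)))² = (7*(3 + 6 + 6*1) + (1 - 3*(-⅕)))² = (7*(3 + 6 + 6) + (1 + ⅗))² = (7*15 + 8/5)² = (105 + 8/5)² = (533/5)² = 284089/25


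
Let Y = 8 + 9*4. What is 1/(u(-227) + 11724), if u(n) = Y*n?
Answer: 1/1736 ≈ 0.00057604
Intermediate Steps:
Y = 44 (Y = 8 + 36 = 44)
u(n) = 44*n
1/(u(-227) + 11724) = 1/(44*(-227) + 11724) = 1/(-9988 + 11724) = 1/1736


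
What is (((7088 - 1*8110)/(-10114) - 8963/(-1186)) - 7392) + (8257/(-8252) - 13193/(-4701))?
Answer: -858821046899041643/116331443610252 ≈ -7382.5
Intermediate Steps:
(((7088 - 1*8110)/(-10114) - 8963/(-1186)) - 7392) + (8257/(-8252) - 13193/(-4701)) = (((7088 - 8110)*(-1/10114) - 8963*(-1/1186)) - 7392) + (8257*(-1/8252) - 13193*(-1/4701)) = ((-1022*(-1/10114) + 8963/1186) - 7392) + (-8257/8252 + 13193/4701) = ((511/5057 + 8963/1186) - 7392) + 70052479/38792652 = (45931937/5997602 - 7392) + 70052479/38792652 = -44288342047/5997602 + 70052479/38792652 = -858821046899041643/116331443610252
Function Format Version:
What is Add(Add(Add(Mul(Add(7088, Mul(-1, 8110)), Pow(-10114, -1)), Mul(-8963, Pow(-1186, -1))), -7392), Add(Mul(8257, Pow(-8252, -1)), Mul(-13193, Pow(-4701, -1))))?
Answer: Rational(-858821046899041643, 116331443610252) ≈ -7382.5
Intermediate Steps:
Add(Add(Add(Mul(Add(7088, Mul(-1, 8110)), Pow(-10114, -1)), Mul(-8963, Pow(-1186, -1))), -7392), Add(Mul(8257, Pow(-8252, -1)), Mul(-13193, Pow(-4701, -1)))) = Add(Add(Add(Mul(Add(7088, -8110), Rational(-1, 10114)), Mul(-8963, Rational(-1, 1186))), -7392), Add(Mul(8257, Rational(-1, 8252)), Mul(-13193, Rational(-1, 4701)))) = Add(Add(Add(Mul(-1022, Rational(-1, 10114)), Rational(8963, 1186)), -7392), Add(Rational(-8257, 8252), Rational(13193, 4701))) = Add(Add(Add(Rational(511, 5057), Rational(8963, 1186)), -7392), Rational(70052479, 38792652)) = Add(Add(Rational(45931937, 5997602), -7392), Rational(70052479, 38792652)) = Add(Rational(-44288342047, 5997602), Rational(70052479, 38792652)) = Rational(-858821046899041643, 116331443610252)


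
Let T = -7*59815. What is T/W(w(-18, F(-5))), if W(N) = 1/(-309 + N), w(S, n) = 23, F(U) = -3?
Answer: 119749630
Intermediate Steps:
T = -418705
T/W(w(-18, F(-5))) = -418705/(1/(-309 + 23)) = -418705/(1/(-286)) = -418705/(-1/286) = -418705*(-286) = 119749630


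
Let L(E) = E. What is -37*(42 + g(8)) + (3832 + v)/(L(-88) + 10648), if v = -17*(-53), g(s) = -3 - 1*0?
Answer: -15233347/10560 ≈ -1442.6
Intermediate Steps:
g(s) = -3 (g(s) = -3 + 0 = -3)
v = 901
-37*(42 + g(8)) + (3832 + v)/(L(-88) + 10648) = -37*(42 - 3) + (3832 + 901)/(-88 + 10648) = -37*39 + 4733/10560 = -1443 + 4733*(1/10560) = -1443 + 4733/10560 = -15233347/10560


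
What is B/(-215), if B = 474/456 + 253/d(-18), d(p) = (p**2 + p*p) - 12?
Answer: -4342/649515 ≈ -0.0066850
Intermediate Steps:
d(p) = -12 + 2*p**2 (d(p) = (p**2 + p**2) - 12 = 2*p**2 - 12 = -12 + 2*p**2)
B = 4342/3021 (B = 474/456 + 253/(-12 + 2*(-18)**2) = 474*(1/456) + 253/(-12 + 2*324) = 79/76 + 253/(-12 + 648) = 79/76 + 253/636 = 4342/3021 ≈ 1.4373)
B/(-215) = (4342/3021)/(-215) = (4342/3021)*(-1/215) = -4342/649515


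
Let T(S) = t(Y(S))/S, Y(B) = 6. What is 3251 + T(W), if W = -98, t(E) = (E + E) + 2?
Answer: 22756/7 ≈ 3250.9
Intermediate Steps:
t(E) = 2 + 2*E (t(E) = 2*E + 2 = 2 + 2*E)
T(S) = 14/S (T(S) = (2 + 2*6)/S = (2 + 12)/S = 14/S)
3251 + T(W) = 3251 + 14/(-98) = 3251 + 14*(-1/98) = 3251 - ⅐ = 22756/7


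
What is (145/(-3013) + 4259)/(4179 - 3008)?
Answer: 12832222/3528223 ≈ 3.6370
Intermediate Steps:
(145/(-3013) + 4259)/(4179 - 3008) = (145*(-1/3013) + 4259)/1171 = (-145/3013 + 4259)*(1/1171) = (12832222/3013)*(1/1171) = 12832222/3528223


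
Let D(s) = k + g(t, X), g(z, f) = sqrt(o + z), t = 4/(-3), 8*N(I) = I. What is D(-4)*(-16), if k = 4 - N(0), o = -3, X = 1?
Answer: -64 - 16*I*sqrt(39)/3 ≈ -64.0 - 33.307*I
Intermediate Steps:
N(I) = I/8
t = -4/3 (t = 4*(-1/3) = -4/3 ≈ -1.3333)
g(z, f) = sqrt(-3 + z)
k = 4 (k = 4 - 0/8 = 4 - 1*0 = 4 + 0 = 4)
D(s) = 4 + I*sqrt(39)/3 (D(s) = 4 + sqrt(-3 - 4/3) = 4 + sqrt(-13/3) = 4 + I*sqrt(39)/3)
D(-4)*(-16) = (4 + I*sqrt(39)/3)*(-16) = -64 - 16*I*sqrt(39)/3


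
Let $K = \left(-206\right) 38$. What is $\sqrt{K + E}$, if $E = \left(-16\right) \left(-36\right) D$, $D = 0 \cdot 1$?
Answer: $2 i \sqrt{1957} \approx 88.476 i$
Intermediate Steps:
$K = -7828$
$D = 0$
$E = 0$ ($E = \left(-16\right) \left(-36\right) 0 = 576 \cdot 0 = 0$)
$\sqrt{K + E} = \sqrt{-7828 + 0} = \sqrt{-7828} = 2 i \sqrt{1957}$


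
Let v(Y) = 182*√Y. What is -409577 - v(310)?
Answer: -409577 - 182*√310 ≈ -4.1278e+5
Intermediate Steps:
-409577 - v(310) = -409577 - 182*√310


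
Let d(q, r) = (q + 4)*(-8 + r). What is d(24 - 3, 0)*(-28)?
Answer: 5600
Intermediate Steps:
d(q, r) = (-8 + r)*(4 + q) (d(q, r) = (4 + q)*(-8 + r) = (-8 + r)*(4 + q))
d(24 - 3, 0)*(-28) = (-32 - 8*(24 - 3) + 4*0 + (24 - 3)*0)*(-28) = (-32 - 8*21 + 0 + 21*0)*(-28) = (-32 - 168 + 0 + 0)*(-28) = -200*(-28) = 5600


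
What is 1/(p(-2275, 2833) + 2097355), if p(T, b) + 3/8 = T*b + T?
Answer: -8/34799963 ≈ -2.2989e-7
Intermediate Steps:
p(T, b) = -3/8 + T + T*b (p(T, b) = -3/8 + (T*b + T) = -3/8 + (T + T*b) = -3/8 + T + T*b)
1/(p(-2275, 2833) + 2097355) = 1/((-3/8 - 2275 - 2275*2833) + 2097355) = 1/((-3/8 - 2275 - 6445075) + 2097355) = 1/(-51578803/8 + 2097355) = 1/(-34799963/8) = -8/34799963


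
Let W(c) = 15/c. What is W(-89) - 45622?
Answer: -4060373/89 ≈ -45622.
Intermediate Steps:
W(-89) - 45622 = 15/(-89) - 45622 = 15*(-1/89) - 45622 = -15/89 - 45622 = -4060373/89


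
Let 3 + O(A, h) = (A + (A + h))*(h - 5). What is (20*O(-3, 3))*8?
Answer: 480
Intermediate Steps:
O(A, h) = -3 + (-5 + h)*(h + 2*A) (O(A, h) = -3 + (A + (A + h))*(h - 5) = -3 + (h + 2*A)*(-5 + h) = -3 + (-5 + h)*(h + 2*A))
(20*O(-3, 3))*8 = (20*(-3 + 3² - 10*(-3) - 5*3 + 2*(-3)*3))*8 = (20*(-3 + 9 + 30 - 15 - 18))*8 = (20*3)*8 = 60*8 = 480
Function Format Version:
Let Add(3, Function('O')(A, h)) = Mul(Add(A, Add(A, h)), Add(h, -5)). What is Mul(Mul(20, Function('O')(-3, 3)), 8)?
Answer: 480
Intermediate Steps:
Function('O')(A, h) = Add(-3, Mul(Add(-5, h), Add(h, Mul(2, A)))) (Function('O')(A, h) = Add(-3, Mul(Add(A, Add(A, h)), Add(h, -5))) = Add(-3, Mul(Add(h, Mul(2, A)), Add(-5, h))) = Add(-3, Mul(Add(-5, h), Add(h, Mul(2, A)))))
Mul(Mul(20, Function('O')(-3, 3)), 8) = Mul(Mul(20, Add(-3, Pow(3, 2), Mul(-10, -3), Mul(-5, 3), Mul(2, -3, 3))), 8) = Mul(Mul(20, Add(-3, 9, 30, -15, -18)), 8) = Mul(Mul(20, 3), 8) = Mul(60, 8) = 480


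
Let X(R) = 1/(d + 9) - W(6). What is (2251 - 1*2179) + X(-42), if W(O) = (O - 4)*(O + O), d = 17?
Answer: 1249/26 ≈ 48.038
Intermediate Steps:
W(O) = 2*O*(-4 + O) (W(O) = (-4 + O)*(2*O) = 2*O*(-4 + O))
X(R) = -623/26 (X(R) = 1/(17 + 9) - 2*6*(-4 + 6) = 1/26 - 2*6*2 = 1/26 - 1*24 = 1/26 - 24 = -623/26)
(2251 - 1*2179) + X(-42) = (2251 - 1*2179) - 623/26 = (2251 - 2179) - 623/26 = 72 - 623/26 = 1249/26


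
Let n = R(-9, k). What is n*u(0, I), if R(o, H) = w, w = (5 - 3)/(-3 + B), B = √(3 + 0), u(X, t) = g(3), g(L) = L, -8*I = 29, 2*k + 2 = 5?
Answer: -3 - √3 ≈ -4.7320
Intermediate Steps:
k = 3/2 (k = -1 + (½)*5 = -1 + 5/2 = 3/2 ≈ 1.5000)
I = -29/8 (I = -⅛*29 = -29/8 ≈ -3.6250)
u(X, t) = 3
B = √3 ≈ 1.7320
w = 2/(-3 + √3) (w = (5 - 3)/(-3 + √3) = 2/(-3 + √3) ≈ -1.5774)
R(o, H) = -1 - √3/3
n = -1 - √3/3 ≈ -1.5774
n*u(0, I) = (-1 - √3/3)*3 = -3 - √3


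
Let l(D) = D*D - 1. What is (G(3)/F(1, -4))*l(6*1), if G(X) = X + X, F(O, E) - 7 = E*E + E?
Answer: 210/19 ≈ 11.053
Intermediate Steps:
F(O, E) = 7 + E + E**2 (F(O, E) = 7 + (E*E + E) = 7 + (E**2 + E) = 7 + (E + E**2) = 7 + E + E**2)
G(X) = 2*X
l(D) = -1 + D**2 (l(D) = D**2 - 1 = -1 + D**2)
(G(3)/F(1, -4))*l(6*1) = ((2*3)/(7 - 4 + (-4)**2))*(-1 + (6*1)**2) = (6/(7 - 4 + 16))*(-1 + 6**2) = (6/19)*(-1 + 36) = (6*(1/19))*35 = (6/19)*35 = 210/19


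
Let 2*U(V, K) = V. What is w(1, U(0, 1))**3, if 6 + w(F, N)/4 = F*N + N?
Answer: -13824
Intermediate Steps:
U(V, K) = V/2
w(F, N) = -24 + 4*N + 4*F*N (w(F, N) = -24 + 4*(F*N + N) = -24 + 4*(N + F*N) = -24 + (4*N + 4*F*N) = -24 + 4*N + 4*F*N)
w(1, U(0, 1))**3 = (-24 + 4*((1/2)*0) + 4*1*((1/2)*0))**3 = (-24 + 4*0 + 4*1*0)**3 = (-24 + 0 + 0)**3 = (-24)**3 = -13824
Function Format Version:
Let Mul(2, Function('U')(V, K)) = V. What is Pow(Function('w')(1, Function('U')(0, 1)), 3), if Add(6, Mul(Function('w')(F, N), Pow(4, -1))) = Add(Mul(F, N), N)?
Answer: -13824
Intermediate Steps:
Function('U')(V, K) = Mul(Rational(1, 2), V)
Function('w')(F, N) = Add(-24, Mul(4, N), Mul(4, F, N)) (Function('w')(F, N) = Add(-24, Mul(4, Add(Mul(F, N), N))) = Add(-24, Mul(4, Add(N, Mul(F, N)))) = Add(-24, Add(Mul(4, N), Mul(4, F, N))) = Add(-24, Mul(4, N), Mul(4, F, N)))
Pow(Function('w')(1, Function('U')(0, 1)), 3) = Pow(Add(-24, Mul(4, Mul(Rational(1, 2), 0)), Mul(4, 1, Mul(Rational(1, 2), 0))), 3) = Pow(Add(-24, Mul(4, 0), Mul(4, 1, 0)), 3) = Pow(Add(-24, 0, 0), 3) = Pow(-24, 3) = -13824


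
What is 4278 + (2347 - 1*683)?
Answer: 5942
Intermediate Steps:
4278 + (2347 - 1*683) = 4278 + (2347 - 683) = 4278 + 1664 = 5942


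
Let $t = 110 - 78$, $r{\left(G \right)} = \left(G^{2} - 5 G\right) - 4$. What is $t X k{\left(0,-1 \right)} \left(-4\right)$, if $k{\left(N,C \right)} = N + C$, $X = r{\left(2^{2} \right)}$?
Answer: $-1024$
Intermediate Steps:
$r{\left(G \right)} = -4 + G^{2} - 5 G$
$X = -8$ ($X = -4 + \left(2^{2}\right)^{2} - 5 \cdot 2^{2} = -4 + 4^{2} - 20 = -4 + 16 - 20 = -8$)
$t = 32$ ($t = 110 - 78 = 32$)
$k{\left(N,C \right)} = C + N$
$t X k{\left(0,-1 \right)} \left(-4\right) = 32 - 8 \left(-1 + 0\right) \left(-4\right) = 32 \left(-8\right) \left(-1\right) \left(-4\right) = 32 \cdot 8 \left(-4\right) = 32 \left(-32\right) = -1024$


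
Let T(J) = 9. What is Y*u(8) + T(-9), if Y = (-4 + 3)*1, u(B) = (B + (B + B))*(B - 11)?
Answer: 81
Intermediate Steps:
u(B) = 3*B*(-11 + B) (u(B) = (B + 2*B)*(-11 + B) = (3*B)*(-11 + B) = 3*B*(-11 + B))
Y = -1 (Y = -1*1 = -1)
Y*u(8) + T(-9) = -3*8*(-11 + 8) + 9 = -3*8*(-3) + 9 = -1*(-72) + 9 = 72 + 9 = 81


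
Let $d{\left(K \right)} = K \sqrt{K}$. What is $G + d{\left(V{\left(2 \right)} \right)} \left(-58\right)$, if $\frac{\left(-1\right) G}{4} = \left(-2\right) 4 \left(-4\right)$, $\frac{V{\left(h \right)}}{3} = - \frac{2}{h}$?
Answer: $-128 + 174 i \sqrt{3} \approx -128.0 + 301.38 i$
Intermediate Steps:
$V{\left(h \right)} = - \frac{6}{h}$ ($V{\left(h \right)} = 3 \left(- \frac{2}{h}\right) = - \frac{6}{h}$)
$d{\left(K \right)} = K^{\frac{3}{2}}$
$G = -128$ ($G = - 4 \left(-2\right) 4 \left(-4\right) = - 4 \left(\left(-8\right) \left(-4\right)\right) = \left(-4\right) 32 = -128$)
$G + d{\left(V{\left(2 \right)} \right)} \left(-58\right) = -128 + \left(- \frac{6}{2}\right)^{\frac{3}{2}} \left(-58\right) = -128 + \left(\left(-6\right) \frac{1}{2}\right)^{\frac{3}{2}} \left(-58\right) = -128 + \left(-3\right)^{\frac{3}{2}} \left(-58\right) = -128 + - 3 i \sqrt{3} \left(-58\right) = -128 + 174 i \sqrt{3}$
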